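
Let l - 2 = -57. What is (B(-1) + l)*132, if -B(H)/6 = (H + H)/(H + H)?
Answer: -8052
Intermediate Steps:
l = -55 (l = 2 - 57 = -55)
B(H) = -6 (B(H) = -6*(H + H)/(H + H) = -6*2*H/(2*H) = -6*2*H*1/(2*H) = -6*1 = -6)
(B(-1) + l)*132 = (-6 - 55)*132 = -61*132 = -8052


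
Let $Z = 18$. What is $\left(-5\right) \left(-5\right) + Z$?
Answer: $43$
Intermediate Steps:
$\left(-5\right) \left(-5\right) + Z = \left(-5\right) \left(-5\right) + 18 = 25 + 18 = 43$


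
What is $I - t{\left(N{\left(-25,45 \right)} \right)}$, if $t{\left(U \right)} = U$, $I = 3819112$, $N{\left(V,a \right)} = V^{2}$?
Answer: $3818487$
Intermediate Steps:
$I - t{\left(N{\left(-25,45 \right)} \right)} = 3819112 - \left(-25\right)^{2} = 3819112 - 625 = 3818487$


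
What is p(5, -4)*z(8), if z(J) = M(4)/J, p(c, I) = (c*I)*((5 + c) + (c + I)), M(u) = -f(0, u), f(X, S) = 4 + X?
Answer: 110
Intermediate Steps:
M(u) = -4 (M(u) = -(4 + 0) = -1*4 = -4)
p(c, I) = I*c*(5 + I + 2*c) (p(c, I) = (I*c)*((5 + c) + (I + c)) = (I*c)*(5 + I + 2*c) = I*c*(5 + I + 2*c))
z(J) = -4/J
p(5, -4)*z(8) = (-4*5*(5 - 4 + 2*5))*(-4/8) = (-4*5*(5 - 4 + 10))*(-4*⅛) = -4*5*11*(-½) = -220*(-½) = 110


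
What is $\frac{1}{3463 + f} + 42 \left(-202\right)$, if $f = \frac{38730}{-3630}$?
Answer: $- \frac{3544038167}{417732} \approx -8484.0$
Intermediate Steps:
$f = - \frac{1291}{121}$ ($f = 38730 \left(- \frac{1}{3630}\right) = - \frac{1291}{121} \approx -10.669$)
$\frac{1}{3463 + f} + 42 \left(-202\right) = \frac{1}{3463 - \frac{1291}{121}} + 42 \left(-202\right) = \frac{1}{\frac{417732}{121}} - 8484 = \frac{121}{417732} - 8484 = - \frac{3544038167}{417732}$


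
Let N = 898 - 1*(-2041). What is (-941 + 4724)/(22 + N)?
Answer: 1261/987 ≈ 1.2776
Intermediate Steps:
N = 2939 (N = 898 + 2041 = 2939)
(-941 + 4724)/(22 + N) = (-941 + 4724)/(22 + 2939) = 3783/2961 = 3783*(1/2961) = 1261/987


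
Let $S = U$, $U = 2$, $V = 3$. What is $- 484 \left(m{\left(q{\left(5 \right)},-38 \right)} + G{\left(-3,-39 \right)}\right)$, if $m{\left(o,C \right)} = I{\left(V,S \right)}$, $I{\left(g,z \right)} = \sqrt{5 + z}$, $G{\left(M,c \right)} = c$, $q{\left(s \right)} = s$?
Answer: $18876 - 484 \sqrt{7} \approx 17595.0$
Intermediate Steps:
$S = 2$
$m{\left(o,C \right)} = \sqrt{7}$ ($m{\left(o,C \right)} = \sqrt{5 + 2} = \sqrt{7}$)
$- 484 \left(m{\left(q{\left(5 \right)},-38 \right)} + G{\left(-3,-39 \right)}\right) = - 484 \left(\sqrt{7} - 39\right) = - 484 \left(-39 + \sqrt{7}\right) = 18876 - 484 \sqrt{7}$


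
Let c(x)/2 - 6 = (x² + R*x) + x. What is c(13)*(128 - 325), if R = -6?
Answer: -43340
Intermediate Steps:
c(x) = 12 - 10*x + 2*x² (c(x) = 12 + 2*((x² - 6*x) + x) = 12 + 2*(x² - 5*x) = 12 + (-10*x + 2*x²) = 12 - 10*x + 2*x²)
c(13)*(128 - 325) = (12 - 10*13 + 2*13²)*(128 - 325) = (12 - 130 + 2*169)*(-197) = (12 - 130 + 338)*(-197) = 220*(-197) = -43340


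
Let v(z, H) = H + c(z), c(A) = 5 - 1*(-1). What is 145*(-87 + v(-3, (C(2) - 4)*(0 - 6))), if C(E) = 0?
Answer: -8265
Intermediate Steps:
c(A) = 6 (c(A) = 5 + 1 = 6)
v(z, H) = 6 + H (v(z, H) = H + 6 = 6 + H)
145*(-87 + v(-3, (C(2) - 4)*(0 - 6))) = 145*(-87 + (6 + (0 - 4)*(0 - 6))) = 145*(-87 + (6 - 4*(-6))) = 145*(-87 + (6 + 24)) = 145*(-87 + 30) = 145*(-57) = -8265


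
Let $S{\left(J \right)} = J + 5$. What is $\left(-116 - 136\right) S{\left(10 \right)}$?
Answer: $-3780$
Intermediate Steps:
$S{\left(J \right)} = 5 + J$
$\left(-116 - 136\right) S{\left(10 \right)} = \left(-116 - 136\right) \left(5 + 10\right) = \left(-252\right) 15 = -3780$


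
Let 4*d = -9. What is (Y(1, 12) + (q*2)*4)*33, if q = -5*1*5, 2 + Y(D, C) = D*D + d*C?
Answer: -7524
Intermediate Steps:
d = -9/4 (d = (1/4)*(-9) = -9/4 ≈ -2.2500)
Y(D, C) = -2 + D**2 - 9*C/4 (Y(D, C) = -2 + (D*D - 9*C/4) = -2 + (D**2 - 9*C/4) = -2 + D**2 - 9*C/4)
q = -25 (q = -5*5 = -25)
(Y(1, 12) + (q*2)*4)*33 = ((-2 + 1**2 - 9/4*12) - 25*2*4)*33 = ((-2 + 1 - 27) - 50*4)*33 = (-28 - 200)*33 = -228*33 = -7524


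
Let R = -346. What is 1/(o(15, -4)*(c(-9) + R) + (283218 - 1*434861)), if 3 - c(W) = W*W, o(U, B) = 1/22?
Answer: -11/1668285 ≈ -6.5936e-6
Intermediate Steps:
o(U, B) = 1/22
c(W) = 3 - W**2 (c(W) = 3 - W*W = 3 - W**2)
1/(o(15, -4)*(c(-9) + R) + (283218 - 1*434861)) = 1/(((3 - 1*(-9)**2) - 346)/22 + (283218 - 1*434861)) = 1/(((3 - 1*81) - 346)/22 + (283218 - 434861)) = 1/(((3 - 81) - 346)/22 - 151643) = 1/((-78 - 346)/22 - 151643) = 1/((1/22)*(-424) - 151643) = 1/(-212/11 - 151643) = 1/(-1668285/11) = -11/1668285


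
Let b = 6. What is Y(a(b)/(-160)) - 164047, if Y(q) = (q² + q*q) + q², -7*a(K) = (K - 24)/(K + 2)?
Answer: -3292488908557/20070400 ≈ -1.6405e+5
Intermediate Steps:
a(K) = -(-24 + K)/(7*(2 + K)) (a(K) = -(K - 24)/(7*(K + 2)) = -(-24 + K)/(7*(2 + K)))
Y(q) = 3*q² (Y(q) = (q² + q²) + q² = 2*q² + q² = 3*q²)
Y(a(b)/(-160)) - 164047 = 3*(((24 - 1*6)/(7*(2 + 6)))/(-160))² - 164047 = 3*(((⅐)*(24 - 6)/8)*(-1/160))² - 164047 = 3*(((⅐)*(⅛)*18)*(-1/160))² - 164047 = 3*((9/28)*(-1/160))² - 164047 = 3*(-9/4480)² - 164047 = 3*(81/20070400) - 164047 = 243/20070400 - 164047 = -3292488908557/20070400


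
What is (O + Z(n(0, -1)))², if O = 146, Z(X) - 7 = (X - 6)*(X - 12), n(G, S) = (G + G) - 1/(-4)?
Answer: 12453841/256 ≈ 48648.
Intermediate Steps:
n(G, S) = ¼ + 2*G (n(G, S) = 2*G - 1*(-¼) = 2*G + ¼ = ¼ + 2*G)
Z(X) = 7 + (-12 + X)*(-6 + X) (Z(X) = 7 + (X - 6)*(X - 12) = 7 + (-6 + X)*(-12 + X) = 7 + (-12 + X)*(-6 + X))
(O + Z(n(0, -1)))² = (146 + (79 + (¼ + 2*0)² - 18*(¼ + 2*0)))² = (146 + (79 + (¼ + 0)² - 18*(¼ + 0)))² = (146 + (79 + (¼)² - 18*¼))² = (146 + (79 + 1/16 - 9/2))² = (146 + 1193/16)² = (3529/16)² = 12453841/256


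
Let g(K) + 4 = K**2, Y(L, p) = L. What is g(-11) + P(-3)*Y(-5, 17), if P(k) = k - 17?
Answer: 217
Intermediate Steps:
g(K) = -4 + K**2
P(k) = -17 + k
g(-11) + P(-3)*Y(-5, 17) = (-4 + (-11)**2) + (-17 - 3)*(-5) = (-4 + 121) - 20*(-5) = 117 + 100 = 217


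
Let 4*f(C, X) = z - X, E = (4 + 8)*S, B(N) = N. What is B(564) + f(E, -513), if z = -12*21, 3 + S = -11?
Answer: 2517/4 ≈ 629.25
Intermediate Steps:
S = -14 (S = -3 - 11 = -14)
z = -252
E = -168 (E = (4 + 8)*(-14) = 12*(-14) = -168)
f(C, X) = -63 - X/4 (f(C, X) = (-252 - X)/4 = -63 - X/4)
B(564) + f(E, -513) = 564 + (-63 - ¼*(-513)) = 564 + (-63 + 513/4) = 564 + 261/4 = 2517/4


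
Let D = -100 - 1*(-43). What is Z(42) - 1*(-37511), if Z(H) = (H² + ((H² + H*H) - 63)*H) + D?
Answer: 184748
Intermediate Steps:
D = -57 (D = -100 + 43 = -57)
Z(H) = -57 + H² + H*(-63 + 2*H²) (Z(H) = (H² + ((H² + H*H) - 63)*H) - 57 = (H² + ((H² + H²) - 63)*H) - 57 = (H² + (2*H² - 63)*H) - 57 = (H² + (-63 + 2*H²)*H) - 57 = (H² + H*(-63 + 2*H²)) - 57 = -57 + H² + H*(-63 + 2*H²))
Z(42) - 1*(-37511) = (-57 + 42² - 63*42 + 2*42³) - 1*(-37511) = (-57 + 1764 - 2646 + 2*74088) + 37511 = (-57 + 1764 - 2646 + 148176) + 37511 = 147237 + 37511 = 184748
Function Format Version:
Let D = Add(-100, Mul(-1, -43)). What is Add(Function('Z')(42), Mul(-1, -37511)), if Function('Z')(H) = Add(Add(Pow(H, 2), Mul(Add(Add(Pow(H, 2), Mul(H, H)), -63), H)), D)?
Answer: 184748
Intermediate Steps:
D = -57 (D = Add(-100, 43) = -57)
Function('Z')(H) = Add(-57, Pow(H, 2), Mul(H, Add(-63, Mul(2, Pow(H, 2))))) (Function('Z')(H) = Add(Add(Pow(H, 2), Mul(Add(Add(Pow(H, 2), Mul(H, H)), -63), H)), -57) = Add(Add(Pow(H, 2), Mul(Add(Add(Pow(H, 2), Pow(H, 2)), -63), H)), -57) = Add(Add(Pow(H, 2), Mul(Add(Mul(2, Pow(H, 2)), -63), H)), -57) = Add(Add(Pow(H, 2), Mul(Add(-63, Mul(2, Pow(H, 2))), H)), -57) = Add(Add(Pow(H, 2), Mul(H, Add(-63, Mul(2, Pow(H, 2))))), -57) = Add(-57, Pow(H, 2), Mul(H, Add(-63, Mul(2, Pow(H, 2))))))
Add(Function('Z')(42), Mul(-1, -37511)) = Add(Add(-57, Pow(42, 2), Mul(-63, 42), Mul(2, Pow(42, 3))), Mul(-1, -37511)) = Add(Add(-57, 1764, -2646, Mul(2, 74088)), 37511) = Add(Add(-57, 1764, -2646, 148176), 37511) = Add(147237, 37511) = 184748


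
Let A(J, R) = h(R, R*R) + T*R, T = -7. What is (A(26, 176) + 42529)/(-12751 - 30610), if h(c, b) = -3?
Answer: -41294/43361 ≈ -0.95233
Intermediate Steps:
A(J, R) = -3 - 7*R
(A(26, 176) + 42529)/(-12751 - 30610) = ((-3 - 7*176) + 42529)/(-12751 - 30610) = ((-3 - 1232) + 42529)/(-43361) = (-1235 + 42529)*(-1/43361) = 41294*(-1/43361) = -41294/43361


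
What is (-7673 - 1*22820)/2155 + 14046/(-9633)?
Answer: -108002733/6919705 ≈ -15.608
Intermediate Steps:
(-7673 - 1*22820)/2155 + 14046/(-9633) = (-7673 - 22820)*(1/2155) + 14046*(-1/9633) = -30493*1/2155 - 4682/3211 = -30493/2155 - 4682/3211 = -108002733/6919705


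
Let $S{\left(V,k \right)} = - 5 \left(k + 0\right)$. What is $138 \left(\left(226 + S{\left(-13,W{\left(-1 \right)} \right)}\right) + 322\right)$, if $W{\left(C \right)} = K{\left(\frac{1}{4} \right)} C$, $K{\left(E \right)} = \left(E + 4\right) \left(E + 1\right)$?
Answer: $\frac{634317}{8} \approx 79290.0$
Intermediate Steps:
$K{\left(E \right)} = \left(1 + E\right) \left(4 + E\right)$ ($K{\left(E \right)} = \left(4 + E\right) \left(1 + E\right) = \left(1 + E\right) \left(4 + E\right)$)
$W{\left(C \right)} = \frac{85 C}{16}$ ($W{\left(C \right)} = \left(4 + \left(\frac{1}{4}\right)^{2} + \frac{5}{4}\right) C = \left(4 + \left(\frac{1}{4}\right)^{2} + 5 \cdot \frac{1}{4}\right) C = \left(4 + \frac{1}{16} + \frac{5}{4}\right) C = \frac{85 C}{16}$)
$S{\left(V,k \right)} = - 5 k$
$138 \left(\left(226 + S{\left(-13,W{\left(-1 \right)} \right)}\right) + 322\right) = 138 \left(\left(226 - 5 \cdot \frac{85}{16} \left(-1\right)\right) + 322\right) = 138 \left(\left(226 - - \frac{425}{16}\right) + 322\right) = 138 \left(\left(226 + \frac{425}{16}\right) + 322\right) = 138 \left(\frac{4041}{16} + 322\right) = 138 \cdot \frac{9193}{16} = \frac{634317}{8}$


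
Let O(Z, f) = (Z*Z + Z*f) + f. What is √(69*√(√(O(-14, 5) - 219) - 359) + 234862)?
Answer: √(234862 + 69*√(-359 + 2*I*√22)) ≈ 484.65 + 1.349*I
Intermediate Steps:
O(Z, f) = f + Z² + Z*f (O(Z, f) = (Z² + Z*f) + f = f + Z² + Z*f)
√(69*√(√(O(-14, 5) - 219) - 359) + 234862) = √(69*√(√((5 + (-14)² - 14*5) - 219) - 359) + 234862) = √(69*√(√((5 + 196 - 70) - 219) - 359) + 234862) = √(69*√(√(131 - 219) - 359) + 234862) = √(69*√(√(-88) - 359) + 234862) = √(69*√(2*I*√22 - 359) + 234862) = √(69*√(-359 + 2*I*√22) + 234862) = √(234862 + 69*√(-359 + 2*I*√22))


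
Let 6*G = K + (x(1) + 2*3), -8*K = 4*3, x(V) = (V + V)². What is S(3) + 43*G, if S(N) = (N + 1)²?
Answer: 923/12 ≈ 76.917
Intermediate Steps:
x(V) = 4*V² (x(V) = (2*V)² = 4*V²)
S(N) = (1 + N)²
K = -3/2 ≈ -1.5000
G = 17/12 (G = (-3/2 + (4*1² + 2*3))/6 = (-3/2 + (4*1 + 6))/6 = (-3/2 + (4 + 6))/6 = (-3/2 + 10)/6 = (⅙)*(17/2) = 17/12 ≈ 1.4167)
S(3) + 43*G = (1 + 3)² + 43*(17/12) = 4² + 731/12 = 16 + 731/12 = 923/12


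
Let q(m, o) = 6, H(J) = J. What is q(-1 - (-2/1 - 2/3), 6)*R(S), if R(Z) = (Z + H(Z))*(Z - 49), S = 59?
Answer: 7080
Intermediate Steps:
R(Z) = 2*Z*(-49 + Z) (R(Z) = (Z + Z)*(Z - 49) = (2*Z)*(-49 + Z) = 2*Z*(-49 + Z))
q(-1 - (-2/1 - 2/3), 6)*R(S) = 6*(2*59*(-49 + 59)) = 6*(2*59*10) = 6*1180 = 7080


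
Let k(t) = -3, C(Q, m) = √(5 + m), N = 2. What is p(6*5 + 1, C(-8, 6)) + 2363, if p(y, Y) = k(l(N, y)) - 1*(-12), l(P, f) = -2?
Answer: 2372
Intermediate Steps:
p(y, Y) = 9 (p(y, Y) = -3 - 1*(-12) = -3 + 12 = 9)
p(6*5 + 1, C(-8, 6)) + 2363 = 9 + 2363 = 2372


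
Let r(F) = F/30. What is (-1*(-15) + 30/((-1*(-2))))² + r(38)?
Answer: 13519/15 ≈ 901.27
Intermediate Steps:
r(F) = F/30 (r(F) = F*(1/30) = F/30)
(-1*(-15) + 30/((-1*(-2))))² + r(38) = (-1*(-15) + 30/((-1*(-2))))² + (1/30)*38 = (15 + 30/2)² + 19/15 = (15 + 30*(½))² + 19/15 = (15 + 15)² + 19/15 = 30² + 19/15 = 900 + 19/15 = 13519/15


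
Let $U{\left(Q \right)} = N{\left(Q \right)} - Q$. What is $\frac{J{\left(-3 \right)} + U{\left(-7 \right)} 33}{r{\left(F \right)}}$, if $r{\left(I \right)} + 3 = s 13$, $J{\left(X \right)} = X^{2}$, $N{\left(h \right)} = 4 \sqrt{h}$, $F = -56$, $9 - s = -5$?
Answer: $\frac{240}{179} + \frac{132 i \sqrt{7}}{179} \approx 1.3408 + 1.9511 i$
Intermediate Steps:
$s = 14$ ($s = 9 - -5 = 9 + 5 = 14$)
$U{\left(Q \right)} = - Q + 4 \sqrt{Q}$ ($U{\left(Q \right)} = 4 \sqrt{Q} - Q = - Q + 4 \sqrt{Q}$)
$r{\left(I \right)} = 179$ ($r{\left(I \right)} = -3 + 14 \cdot 13 = -3 + 182 = 179$)
$\frac{J{\left(-3 \right)} + U{\left(-7 \right)} 33}{r{\left(F \right)}} = \frac{\left(-3\right)^{2} + \left(\left(-1\right) \left(-7\right) + 4 \sqrt{-7}\right) 33}{179} = \left(9 + \left(7 + 4 i \sqrt{7}\right) 33\right) \frac{1}{179} = \left(9 + \left(231 + 132 i \sqrt{7}\right)\right) \frac{1}{179} = \left(240 + 132 i \sqrt{7}\right) \frac{1}{179} = \frac{240}{179} + \frac{132 i \sqrt{7}}{179}$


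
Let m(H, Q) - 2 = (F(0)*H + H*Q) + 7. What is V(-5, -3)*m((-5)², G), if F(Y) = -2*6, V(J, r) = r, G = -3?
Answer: 1098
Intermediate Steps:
F(Y) = -12
m(H, Q) = 9 - 12*H + H*Q (m(H, Q) = 2 + ((-12*H + H*Q) + 7) = 2 + (7 - 12*H + H*Q) = 9 - 12*H + H*Q)
V(-5, -3)*m((-5)², G) = -3*(9 - 12*(-5)² + (-5)²*(-3)) = -3*(9 - 12*25 + 25*(-3)) = -3*(9 - 300 - 75) = -3*(-366) = 1098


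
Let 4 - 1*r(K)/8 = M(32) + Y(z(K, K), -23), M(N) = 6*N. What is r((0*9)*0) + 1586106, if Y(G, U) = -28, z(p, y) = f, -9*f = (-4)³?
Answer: 1584826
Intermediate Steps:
f = 64/9 (f = -⅑*(-4)³ = -⅑*(-64) = 64/9 ≈ 7.1111)
z(p, y) = 64/9
r(K) = -1280 (r(K) = 32 - 8*(6*32 - 28) = 32 - 8*(192 - 28) = 32 - 8*164 = 32 - 1312 = -1280)
r((0*9)*0) + 1586106 = -1280 + 1586106 = 1584826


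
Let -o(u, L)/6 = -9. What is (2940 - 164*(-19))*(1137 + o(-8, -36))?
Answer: 7212696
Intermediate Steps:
o(u, L) = 54 (o(u, L) = -6*(-9) = 54)
(2940 - 164*(-19))*(1137 + o(-8, -36)) = (2940 - 164*(-19))*(1137 + 54) = (2940 + 3116)*1191 = 6056*1191 = 7212696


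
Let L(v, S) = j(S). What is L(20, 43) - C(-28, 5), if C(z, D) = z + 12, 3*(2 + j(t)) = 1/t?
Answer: 1807/129 ≈ 14.008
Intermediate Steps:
j(t) = -2 + 1/(3*t) (j(t) = -2 + (1/t)/3 = -2 + 1/(3*t))
L(v, S) = -2 + 1/(3*S)
C(z, D) = 12 + z
L(20, 43) - C(-28, 5) = (-2 + (1/3)/43) - (12 - 28) = (-2 + (1/3)*(1/43)) - 1*(-16) = (-2 + 1/129) + 16 = -257/129 + 16 = 1807/129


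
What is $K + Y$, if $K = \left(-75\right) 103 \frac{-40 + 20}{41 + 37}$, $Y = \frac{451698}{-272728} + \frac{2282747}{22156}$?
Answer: $\frac{10222453500879}{4909581274} \approx 2082.1$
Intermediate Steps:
$Y = \frac{38285075183}{377660098}$ ($Y = 451698 \left(- \frac{1}{272728}\right) + 2282747 \cdot \frac{1}{22156} = - \frac{225849}{136364} + \frac{2282747}{22156} = \frac{38285075183}{377660098} \approx 101.37$)
$K = \frac{25750}{13}$ ($K = - 7725 \left(- \frac{20}{78}\right) = - 7725 \left(\left(-20\right) \frac{1}{78}\right) = \left(-7725\right) \left(- \frac{10}{39}\right) = \frac{25750}{13} \approx 1980.8$)
$K + Y = \frac{25750}{13} + \frac{38285075183}{377660098} = \frac{10222453500879}{4909581274}$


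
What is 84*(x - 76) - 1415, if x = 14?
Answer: -6623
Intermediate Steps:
84*(x - 76) - 1415 = 84*(14 - 76) - 1415 = 84*(-62) - 1415 = -5208 - 1415 = -6623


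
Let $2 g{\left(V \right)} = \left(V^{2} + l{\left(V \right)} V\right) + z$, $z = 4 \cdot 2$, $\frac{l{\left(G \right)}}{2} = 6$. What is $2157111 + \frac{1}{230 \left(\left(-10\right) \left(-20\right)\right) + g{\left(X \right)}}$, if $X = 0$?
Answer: $\frac{99235734445}{46004} \approx 2.1571 \cdot 10^{6}$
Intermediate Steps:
$l{\left(G \right)} = 12$ ($l{\left(G \right)} = 2 \cdot 6 = 12$)
$z = 8$
$g{\left(V \right)} = 4 + \frac{V^{2}}{2} + 6 V$ ($g{\left(V \right)} = \frac{\left(V^{2} + 12 V\right) + 8}{2} = \frac{8 + V^{2} + 12 V}{2} = 4 + \frac{V^{2}}{2} + 6 V$)
$2157111 + \frac{1}{230 \left(\left(-10\right) \left(-20\right)\right) + g{\left(X \right)}} = 2157111 + \frac{1}{230 \left(\left(-10\right) \left(-20\right)\right) + \left(4 + \frac{0^{2}}{2} + 6 \cdot 0\right)} = 2157111 + \frac{1}{230 \cdot 200 + \left(4 + \frac{1}{2} \cdot 0 + 0\right)} = 2157111 + \frac{1}{46000 + \left(4 + 0 + 0\right)} = 2157111 + \frac{1}{46000 + 4} = 2157111 + \frac{1}{46004} = \frac{99235734445}{46004}$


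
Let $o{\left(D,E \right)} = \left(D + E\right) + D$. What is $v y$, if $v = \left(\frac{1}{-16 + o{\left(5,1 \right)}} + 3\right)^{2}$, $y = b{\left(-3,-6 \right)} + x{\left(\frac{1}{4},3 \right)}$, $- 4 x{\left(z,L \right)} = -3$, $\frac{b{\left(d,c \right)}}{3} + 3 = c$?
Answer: $- \frac{1029}{5} \approx -205.8$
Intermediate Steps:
$o{\left(D,E \right)} = E + 2 D$
$b{\left(d,c \right)} = -9 + 3 c$
$x{\left(z,L \right)} = \frac{3}{4}$ ($x{\left(z,L \right)} = \left(- \frac{1}{4}\right) \left(-3\right) = \frac{3}{4}$)
$y = - \frac{105}{4}$ ($y = \left(-9 + 3 \left(-6\right)\right) + \frac{3}{4} = \left(-9 - 18\right) + \frac{3}{4} = -27 + \frac{3}{4} = - \frac{105}{4} \approx -26.25$)
$v = \frac{196}{25}$ ($v = \left(\frac{1}{-16 + \left(1 + 2 \cdot 5\right)} + 3\right)^{2} = \left(\frac{1}{-16 + \left(1 + 10\right)} + 3\right)^{2} = \left(\frac{1}{-16 + 11} + 3\right)^{2} = \left(\frac{1}{-5} + 3\right)^{2} = \left(- \frac{1}{5} + 3\right)^{2} = \left(\frac{14}{5}\right)^{2} = \frac{196}{25} \approx 7.84$)
$v y = \frac{196}{25} \left(- \frac{105}{4}\right) = - \frac{1029}{5}$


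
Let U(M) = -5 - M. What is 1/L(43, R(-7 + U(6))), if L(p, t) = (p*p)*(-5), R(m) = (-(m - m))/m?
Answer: -1/9245 ≈ -0.00010817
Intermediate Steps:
R(m) = 0 (R(m) = (-1*0)/m = 0/m = 0)
L(p, t) = -5*p**2 (L(p, t) = p**2*(-5) = -5*p**2)
1/L(43, R(-7 + U(6))) = 1/(-5*43**2) = 1/(-5*1849) = 1/(-9245) = -1/9245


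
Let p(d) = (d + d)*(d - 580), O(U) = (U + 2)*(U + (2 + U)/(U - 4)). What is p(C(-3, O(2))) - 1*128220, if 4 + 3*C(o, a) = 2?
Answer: -1147012/9 ≈ -1.2745e+5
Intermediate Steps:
O(U) = (2 + U)*(U + (2 + U)/(-4 + U))
C(o, a) = -2/3 (C(o, a) = -4/3 + (1/3)*2 = -4/3 + 2/3 = -2/3)
p(d) = 2*d*(-580 + d) (p(d) = (2*d)*(-580 + d) = 2*d*(-580 + d))
p(C(-3, O(2))) - 1*128220 = 2*(-2/3)*(-580 - 2/3) - 1*128220 = 2*(-2/3)*(-1742/3) - 128220 = 6968/9 - 128220 = -1147012/9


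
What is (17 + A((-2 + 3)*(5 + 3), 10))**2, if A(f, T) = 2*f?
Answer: 1089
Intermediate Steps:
(17 + A((-2 + 3)*(5 + 3), 10))**2 = (17 + 2*((-2 + 3)*(5 + 3)))**2 = (17 + 2*(1*8))**2 = (17 + 2*8)**2 = (17 + 16)**2 = 33**2 = 1089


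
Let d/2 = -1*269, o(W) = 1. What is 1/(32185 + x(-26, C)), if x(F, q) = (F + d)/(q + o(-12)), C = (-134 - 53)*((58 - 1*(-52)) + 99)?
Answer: 19541/628927367 ≈ 3.1070e-5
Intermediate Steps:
d = -538 (d = 2*(-1*269) = 2*(-269) = -538)
C = -39083 (C = -187*((58 + 52) + 99) = -187*(110 + 99) = -187*209 = -39083)
x(F, q) = (-538 + F)/(1 + q) (x(F, q) = (F - 538)/(q + 1) = (-538 + F)/(1 + q))
1/(32185 + x(-26, C)) = 1/(32185 + (-538 - 26)/(1 - 39083)) = 1/(32185 - 564/(-39082)) = 1/(32185 - 1/39082*(-564)) = 1/(32185 + 282/19541) = 1/(628927367/19541) = 19541/628927367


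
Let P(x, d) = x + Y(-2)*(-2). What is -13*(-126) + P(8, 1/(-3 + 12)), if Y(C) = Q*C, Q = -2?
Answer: 1638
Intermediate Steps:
Y(C) = -2*C
P(x, d) = -8 + x (P(x, d) = x - 2*(-2)*(-2) = x + 4*(-2) = x - 8 = -8 + x)
-13*(-126) + P(8, 1/(-3 + 12)) = -13*(-126) + (-8 + 8) = 1638 + 0 = 1638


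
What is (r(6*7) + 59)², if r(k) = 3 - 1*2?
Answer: 3600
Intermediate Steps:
r(k) = 1 (r(k) = 3 - 2 = 1)
(r(6*7) + 59)² = (1 + 59)² = 60² = 3600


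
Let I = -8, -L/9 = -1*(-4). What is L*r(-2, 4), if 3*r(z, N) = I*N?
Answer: 384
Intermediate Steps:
L = -36 (L = -(-9)*(-4) = -9*4 = -36)
r(z, N) = -8*N/3 (r(z, N) = (-8*N)/3 = -8*N/3)
L*r(-2, 4) = -(-96)*4 = -36*(-32/3) = 384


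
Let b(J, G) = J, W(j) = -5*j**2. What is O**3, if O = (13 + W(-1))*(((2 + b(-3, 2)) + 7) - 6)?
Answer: 0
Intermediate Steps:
O = 0 (O = (13 - 5*(-1)**2)*(((2 - 3) + 7) - 6) = (13 - 5*1)*((-1 + 7) - 6) = (13 - 5)*(6 - 6) = 8*0 = 0)
O**3 = 0**3 = 0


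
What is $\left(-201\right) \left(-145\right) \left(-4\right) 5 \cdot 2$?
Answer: $-1165800$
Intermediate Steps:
$\left(-201\right) \left(-145\right) \left(-4\right) 5 \cdot 2 = 29145 \left(\left(-20\right) 2\right) = 29145 \left(-40\right) = -1165800$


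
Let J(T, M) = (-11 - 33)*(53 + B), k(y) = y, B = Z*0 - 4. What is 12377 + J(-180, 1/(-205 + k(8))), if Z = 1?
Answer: 10221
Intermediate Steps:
B = -4 (B = 1*0 - 4 = 0 - 4 = -4)
J(T, M) = -2156 (J(T, M) = (-11 - 33)*(53 - 4) = -44*49 = -2156)
12377 + J(-180, 1/(-205 + k(8))) = 12377 - 2156 = 10221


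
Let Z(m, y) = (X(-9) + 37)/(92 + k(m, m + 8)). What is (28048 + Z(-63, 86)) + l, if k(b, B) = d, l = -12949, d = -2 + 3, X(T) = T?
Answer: 1404235/93 ≈ 15099.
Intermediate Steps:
d = 1
k(b, B) = 1
Z(m, y) = 28/93 (Z(m, y) = (-9 + 37)/(92 + 1) = 28/93)
(28048 + Z(-63, 86)) + l = (28048 + 28/93) - 12949 = 2608492/93 - 12949 = 1404235/93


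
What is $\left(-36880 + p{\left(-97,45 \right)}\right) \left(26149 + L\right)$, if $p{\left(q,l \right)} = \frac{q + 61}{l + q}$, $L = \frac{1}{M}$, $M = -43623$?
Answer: $- \frac{546885899417006}{567099} \approx -9.6436 \cdot 10^{8}$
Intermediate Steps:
$L = - \frac{1}{43623}$ ($L = \frac{1}{-43623} = - \frac{1}{43623} \approx -2.2924 \cdot 10^{-5}$)
$p{\left(q,l \right)} = \frac{61 + q}{l + q}$
$\left(-36880 + p{\left(-97,45 \right)}\right) \left(26149 + L\right) = \left(-36880 + \frac{61 - 97}{45 - 97}\right) \left(26149 - \frac{1}{43623}\right) = \left(-36880 + \frac{1}{-52} \left(-36\right)\right) \frac{1140697826}{43623} = \left(-36880 - - \frac{9}{13}\right) \frac{1140697826}{43623} = \left(-36880 + \frac{9}{13}\right) \frac{1140697826}{43623} = \left(- \frac{479431}{13}\right) \frac{1140697826}{43623} = - \frac{546885899417006}{567099}$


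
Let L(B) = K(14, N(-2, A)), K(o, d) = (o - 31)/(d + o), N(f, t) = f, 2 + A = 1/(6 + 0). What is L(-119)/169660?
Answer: -1/119760 ≈ -8.3500e-6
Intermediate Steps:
A = -11/6 (A = -2 + 1/(6 + 0) = -2 + 1/6 = -11/6 ≈ -1.8333)
K(o, d) = (-31 + o)/(d + o)
L(B) = -17/12 (L(B) = (-31 + 14)/(-2 + 14) = -17/12)
L(-119)/169660 = -17/12/169660 = -17/12*1/169660 = -1/119760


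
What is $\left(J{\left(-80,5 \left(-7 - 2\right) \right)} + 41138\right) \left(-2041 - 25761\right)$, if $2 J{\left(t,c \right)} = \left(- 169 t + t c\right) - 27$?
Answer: $-1381328469$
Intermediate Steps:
$J{\left(t,c \right)} = - \frac{27}{2} - \frac{169 t}{2} + \frac{c t}{2}$ ($J{\left(t,c \right)} = \frac{\left(- 169 t + t c\right) - 27}{2} = \frac{\left(- 169 t + c t\right) - 27}{2} = \frac{-27 - 169 t + c t}{2} = - \frac{27}{2} - \frac{169 t}{2} + \frac{c t}{2}$)
$\left(J{\left(-80,5 \left(-7 - 2\right) \right)} + 41138\right) \left(-2041 - 25761\right) = \left(\left(- \frac{27}{2} - -6760 + \frac{1}{2} \cdot 5 \left(-7 - 2\right) \left(-80\right)\right) + 41138\right) \left(-2041 - 25761\right) = \left(\left(- \frac{27}{2} + 6760 + \frac{1}{2} \cdot 5 \left(-9\right) \left(-80\right)\right) + 41138\right) \left(-27802\right) = \left(\left(- \frac{27}{2} + 6760 + \frac{1}{2} \left(-45\right) \left(-80\right)\right) + 41138\right) \left(-27802\right) = \left(\left(- \frac{27}{2} + 6760 + 1800\right) + 41138\right) \left(-27802\right) = \left(\frac{17093}{2} + 41138\right) \left(-27802\right) = \frac{99369}{2} \left(-27802\right) = -1381328469$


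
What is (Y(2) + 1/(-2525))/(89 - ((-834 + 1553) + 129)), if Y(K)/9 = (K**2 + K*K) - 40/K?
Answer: 24791/174225 ≈ 0.14229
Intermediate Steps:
Y(K) = -360/K + 18*K**2 (Y(K) = 9*((K**2 + K*K) - 40/K) = 9*((K**2 + K**2) - 40/K) = 9*(2*K**2 - 40/K) = 9*(-40/K + 2*K**2) = -360/K + 18*K**2)
(Y(2) + 1/(-2525))/(89 - ((-834 + 1553) + 129)) = (18*(-20 + 2**3)/2 + 1/(-2525))/(89 - ((-834 + 1553) + 129)) = (18*(1/2)*(-20 + 8) - 1/2525)/(89 - (719 + 129)) = (18*(1/2)*(-12) - 1/2525)/(89 - 1*848) = (-108 - 1/2525)/(89 - 848) = -272701/2525/(-759) = -272701/2525*(-1/759) = 24791/174225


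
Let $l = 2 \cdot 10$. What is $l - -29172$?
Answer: $29192$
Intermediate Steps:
$l = 20$
$l - -29172 = 20 - -29172 = 20 + 29172 = 29192$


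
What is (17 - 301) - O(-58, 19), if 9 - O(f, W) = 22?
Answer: -271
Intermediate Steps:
O(f, W) = -13 (O(f, W) = 9 - 1*22 = 9 - 22 = -13)
(17 - 301) - O(-58, 19) = (17 - 301) - 1*(-13) = -284 + 13 = -271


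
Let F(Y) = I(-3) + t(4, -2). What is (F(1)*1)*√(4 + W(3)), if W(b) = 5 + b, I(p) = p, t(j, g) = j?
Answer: 2*√3 ≈ 3.4641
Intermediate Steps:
F(Y) = 1 (F(Y) = -3 + 4 = 1)
(F(1)*1)*√(4 + W(3)) = (1*1)*√(4 + (5 + 3)) = 1*√(4 + 8) = 1*√12 = 1*(2*√3) = 2*√3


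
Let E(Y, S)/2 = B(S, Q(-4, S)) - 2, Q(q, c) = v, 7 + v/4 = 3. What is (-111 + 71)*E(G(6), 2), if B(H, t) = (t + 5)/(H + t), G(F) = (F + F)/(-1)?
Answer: 680/7 ≈ 97.143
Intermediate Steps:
v = -16 (v = -28 + 4*3 = -28 + 12 = -16)
G(F) = -2*F
Q(q, c) = -16
B(H, t) = (5 + t)/(H + t)
E(Y, S) = -4 - 22/(-16 + S) (E(Y, S) = 2*((5 - 16)/(S - 16) - 2) = 2*(-11/(-16 + S) - 2) = 2*(-2 - 11/(-16 + S)) = -4 - 22/(-16 + S))
(-111 + 71)*E(G(6), 2) = (-111 + 71)*(2*(21 - 2*2)/(-16 + 2)) = -80*(21 - 4)/(-14) = -80*(-1)*17/14 = -40*(-17/7) = 680/7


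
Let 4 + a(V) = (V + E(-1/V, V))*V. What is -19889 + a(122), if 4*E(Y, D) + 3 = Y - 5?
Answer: -21013/4 ≈ -5253.3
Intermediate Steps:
E(Y, D) = -2 + Y/4 (E(Y, D) = -3/4 + (Y - 5)/4 = -3/4 + (-5 + Y)/4 = -3/4 + (-5/4 + Y/4) = -2 + Y/4)
a(V) = -4 + V*(-2 + V - 1/(4*V)) (a(V) = -4 + (V + (-2 + (-1/V)/4))*V = -4 + (V + (-2 - 1/(4*V)))*V = -4 + (-2 + V - 1/(4*V))*V = -4 + V*(-2 + V - 1/(4*V)))
-19889 + a(122) = -19889 + (-17/4 + 122**2 - 2*122) = -19889 + (-17/4 + 14884 - 244) = -19889 + 58543/4 = -21013/4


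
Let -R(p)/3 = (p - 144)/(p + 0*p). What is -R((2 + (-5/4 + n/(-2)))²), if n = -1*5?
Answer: -6405/169 ≈ -37.899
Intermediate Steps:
n = -5
R(p) = -3*(-144 + p)/p (R(p) = -3*(p - 144)/(p + 0*p) = -3*(-144 + p)/(p + 0) = -3*(-144 + p)/p)
-R((2 + (-5/4 + n/(-2)))²) = -(-3 + 432/((2 + (-5/4 - 5/(-2)))²)) = -(-3 + 432/((2 + (-5*¼ - 5*(-½)))²)) = -(-3 + 432/((2 + (-5/4 + 5/2))²)) = -(-3 + 432/((2 + 5/4)²)) = -(-3 + 432/((13/4)²)) = -(-3 + 432/(169/16)) = -(-3 + 432*(16/169)) = -(-3 + 6912/169) = -1*6405/169 = -6405/169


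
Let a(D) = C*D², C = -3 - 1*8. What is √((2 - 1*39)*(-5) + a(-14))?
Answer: 3*I*√219 ≈ 44.396*I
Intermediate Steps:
C = -11 (C = -3 - 8 = -11)
a(D) = -11*D²
√((2 - 1*39)*(-5) + a(-14)) = √((2 - 1*39)*(-5) - 11*(-14)²) = √((2 - 39)*(-5) - 11*196) = √(-37*(-5) - 2156) = √(185 - 2156) = √(-1971) = 3*I*√219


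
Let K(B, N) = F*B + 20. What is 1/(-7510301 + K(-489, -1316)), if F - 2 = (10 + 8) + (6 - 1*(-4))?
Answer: -1/7524951 ≈ -1.3289e-7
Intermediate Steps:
F = 30 (F = 2 + ((10 + 8) + (6 - 1*(-4))) = 2 + (18 + (6 + 4)) = 2 + (18 + 10) = 2 + 28 = 30)
K(B, N) = 20 + 30*B (K(B, N) = 30*B + 20 = 20 + 30*B)
1/(-7510301 + K(-489, -1316)) = 1/(-7510301 + (20 + 30*(-489))) = 1/(-7510301 + (20 - 14670)) = 1/(-7510301 - 14650) = 1/(-7524951) = -1/7524951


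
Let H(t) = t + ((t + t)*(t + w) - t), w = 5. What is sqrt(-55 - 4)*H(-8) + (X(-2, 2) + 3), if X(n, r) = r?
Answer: 5 + 48*I*sqrt(59) ≈ 5.0 + 368.69*I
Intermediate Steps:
H(t) = 2*t*(5 + t) (H(t) = t + ((t + t)*(t + 5) - t) = t + ((2*t)*(5 + t) - t) = t + (2*t*(5 + t) - t) = t + (-t + 2*t*(5 + t)) = 2*t*(5 + t))
sqrt(-55 - 4)*H(-8) + (X(-2, 2) + 3) = sqrt(-55 - 4)*(2*(-8)*(5 - 8)) + (2 + 3) = sqrt(-59)*(2*(-8)*(-3)) + 5 = (I*sqrt(59))*48 + 5 = 48*I*sqrt(59) + 5 = 5 + 48*I*sqrt(59)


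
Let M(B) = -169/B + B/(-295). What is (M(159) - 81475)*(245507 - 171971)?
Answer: -93676530189632/15635 ≈ -5.9915e+9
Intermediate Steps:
M(B) = -169/B - B/295 (M(B) = -169/B + B*(-1/295) = -169/B - B/295)
(M(159) - 81475)*(245507 - 171971) = ((-169/159 - 1/295*159) - 81475)*(245507 - 171971) = ((-169*1/159 - 159/295) - 81475)*73536 = ((-169/159 - 159/295) - 81475)*73536 = (-75136/46905 - 81475)*73536 = -3821660011/46905*73536 = -93676530189632/15635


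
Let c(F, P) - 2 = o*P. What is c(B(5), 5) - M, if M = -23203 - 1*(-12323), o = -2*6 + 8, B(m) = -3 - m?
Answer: 10862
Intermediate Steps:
o = -4 (o = -12 + 8 = -4)
c(F, P) = 2 - 4*P
M = -10880 (M = -23203 + 12323 = -10880)
c(B(5), 5) - M = (2 - 4*5) - 1*(-10880) = (2 - 20) + 10880 = -18 + 10880 = 10862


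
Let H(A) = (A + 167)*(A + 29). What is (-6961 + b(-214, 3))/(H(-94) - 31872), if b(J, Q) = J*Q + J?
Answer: 7817/36617 ≈ 0.21348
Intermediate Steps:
H(A) = (29 + A)*(167 + A) (H(A) = (167 + A)*(29 + A) = (29 + A)*(167 + A))
b(J, Q) = J + J*Q
(-6961 + b(-214, 3))/(H(-94) - 31872) = (-6961 - 214*(1 + 3))/((4843 + (-94)² + 196*(-94)) - 31872) = (-6961 - 214*4)/((4843 + 8836 - 18424) - 31872) = (-6961 - 856)/(-4745 - 31872) = -7817/(-36617) = -7817*(-1/36617) = 7817/36617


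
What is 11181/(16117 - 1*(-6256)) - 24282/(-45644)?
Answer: 526803375/510596606 ≈ 1.0317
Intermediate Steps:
11181/(16117 - 1*(-6256)) - 24282/(-45644) = 11181/(16117 + 6256) - 24282*(-1/45644) = 11181/22373 + 12141/22822 = 526803375/510596606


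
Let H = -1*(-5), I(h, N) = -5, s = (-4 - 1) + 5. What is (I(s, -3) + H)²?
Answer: 0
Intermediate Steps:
s = 0 (s = -5 + 5 = 0)
H = 5
(I(s, -3) + H)² = (-5 + 5)² = 0² = 0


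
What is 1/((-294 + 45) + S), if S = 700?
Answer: 1/451 ≈ 0.0022173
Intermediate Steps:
1/((-294 + 45) + S) = 1/((-294 + 45) + 700) = 1/(-249 + 700) = 1/451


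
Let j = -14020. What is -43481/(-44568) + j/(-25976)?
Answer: 219288227/144712296 ≈ 1.5153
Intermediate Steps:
-43481/(-44568) + j/(-25976) = -43481/(-44568) - 14020/(-25976) = -43481*(-1/44568) - 14020*(-1/25976) = 43481/44568 + 3505/6494 = 219288227/144712296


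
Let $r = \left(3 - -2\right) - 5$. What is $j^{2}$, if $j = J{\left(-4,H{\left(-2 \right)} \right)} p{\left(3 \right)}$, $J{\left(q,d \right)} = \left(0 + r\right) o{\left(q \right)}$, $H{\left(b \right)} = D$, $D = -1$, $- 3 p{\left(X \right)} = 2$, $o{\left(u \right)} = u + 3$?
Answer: $0$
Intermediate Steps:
$o{\left(u \right)} = 3 + u$
$p{\left(X \right)} = - \frac{2}{3}$ ($p{\left(X \right)} = \left(- \frac{1}{3}\right) 2 = - \frac{2}{3}$)
$r = 0$ ($r = \left(3 + 2\right) - 5 = 5 - 5 = 0$)
$H{\left(b \right)} = -1$
$J{\left(q,d \right)} = 0$ ($J{\left(q,d \right)} = \left(0 + 0\right) \left(3 + q\right) = 0 \left(3 + q\right) = 0$)
$j = 0$ ($j = 0 \left(- \frac{2}{3}\right) = 0$)
$j^{2} = 0^{2} = 0$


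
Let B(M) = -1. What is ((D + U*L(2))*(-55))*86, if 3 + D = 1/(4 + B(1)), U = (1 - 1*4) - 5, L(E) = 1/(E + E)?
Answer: 66220/3 ≈ 22073.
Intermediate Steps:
L(E) = 1/(2*E)
U = -8 (U = (1 - 4) - 5 = -3 - 5 = -8)
D = -8/3 (D = -3 + 1/(4 - 1) = -3 + 1/3 = -3 + ⅓ = -8/3 ≈ -2.6667)
((D + U*L(2))*(-55))*86 = ((-8/3 - 4/2)*(-55))*86 = ((-8/3 - 8*¼)*(-55))*86 = ((-8/3 - 2)*(-55))*86 = -14/3*(-55)*86 = (770/3)*86 = 66220/3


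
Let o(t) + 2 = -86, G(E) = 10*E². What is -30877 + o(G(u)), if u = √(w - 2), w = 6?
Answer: -30965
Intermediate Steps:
u = 2 (u = √(6 - 2) = √4 = 2)
o(t) = -88 (o(t) = -2 - 86 = -88)
-30877 + o(G(u)) = -30877 - 88 = -30965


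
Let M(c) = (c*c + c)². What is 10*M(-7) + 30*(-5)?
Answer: 17490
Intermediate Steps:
M(c) = (c + c²)² (M(c) = (c² + c)² = (c + c²)²)
10*M(-7) + 30*(-5) = 10*((-7)²*(1 - 7)²) + 30*(-5) = 10*(49*(-6)²) - 150 = 10*(49*36) - 150 = 10*1764 - 150 = 17640 - 150 = 17490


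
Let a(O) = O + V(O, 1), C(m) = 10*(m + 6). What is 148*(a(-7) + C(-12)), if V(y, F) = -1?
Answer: -10064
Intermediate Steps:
C(m) = 60 + 10*m (C(m) = 10*(6 + m) = 60 + 10*m)
a(O) = -1 + O (a(O) = O - 1 = -1 + O)
148*(a(-7) + C(-12)) = 148*((-1 - 7) + (60 + 10*(-12))) = 148*(-8 + (60 - 120)) = 148*(-8 - 60) = 148*(-68) = -10064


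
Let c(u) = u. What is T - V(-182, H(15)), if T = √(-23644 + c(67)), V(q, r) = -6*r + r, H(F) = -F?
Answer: -75 + I*√23577 ≈ -75.0 + 153.55*I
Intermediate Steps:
V(q, r) = -5*r
T = I*√23577 (T = √(-23644 + 67) = √(-23577) = I*√23577 ≈ 153.55*I)
T - V(-182, H(15)) = I*√23577 - (-5)*(-1*15) = I*√23577 - (-5)*(-15) = I*√23577 - 1*75 = I*√23577 - 75 = -75 + I*√23577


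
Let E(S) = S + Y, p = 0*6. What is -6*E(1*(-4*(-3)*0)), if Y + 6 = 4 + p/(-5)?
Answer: 12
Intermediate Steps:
p = 0
Y = -2 (Y = -6 + (4 + 0/(-5)) = -6 + (4 + 0*(-1/5)) = -6 + (4 + 0) = -6 + 4 = -2)
E(S) = -2 + S (E(S) = S - 2 = -2 + S)
-6*E(1*(-4*(-3)*0)) = -6*(-2 + 1*(-4*(-3)*0)) = -6*(-2 + 1*(12*0)) = -6*(-2 + 1*0) = -6*(-2 + 0) = -6*(-2) = 12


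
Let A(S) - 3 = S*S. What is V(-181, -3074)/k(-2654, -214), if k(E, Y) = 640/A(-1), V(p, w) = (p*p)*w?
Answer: -50353657/80 ≈ -6.2942e+5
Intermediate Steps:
A(S) = 3 + S**2 (A(S) = 3 + S*S = 3 + S**2)
V(p, w) = w*p**2 (V(p, w) = p**2*w = w*p**2)
k(E, Y) = 160 (k(E, Y) = 640/(3 + (-1)**2) = 640/(3 + 1) = 640/4 = 640*(1/4) = 160)
V(-181, -3074)/k(-2654, -214) = -3074*(-181)**2/160 = -3074*32761*(1/160) = -100707314*1/160 = -50353657/80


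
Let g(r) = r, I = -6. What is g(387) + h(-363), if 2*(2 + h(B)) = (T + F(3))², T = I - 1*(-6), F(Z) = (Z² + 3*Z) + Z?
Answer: 1211/2 ≈ 605.50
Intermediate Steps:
F(Z) = Z² + 4*Z
T = 0 (T = -6 - 1*(-6) = -6 + 6 = 0)
h(B) = 437/2 (h(B) = -2 + (0 + 3*(4 + 3))²/2 = -2 + (0 + 3*7)²/2 = -2 + (0 + 21)²/2 = -2 + (½)*21² = -2 + (½)*441 = -2 + 441/2 = 437/2)
g(387) + h(-363) = 387 + 437/2 = 1211/2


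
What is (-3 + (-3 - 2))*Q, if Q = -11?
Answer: 88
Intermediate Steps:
(-3 + (-3 - 2))*Q = (-3 + (-3 - 2))*(-11) = (-3 - 5)*(-11) = -8*(-11) = 88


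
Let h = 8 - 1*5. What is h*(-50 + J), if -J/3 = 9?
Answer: -231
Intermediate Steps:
J = -27 (J = -3*9 = -27)
h = 3 (h = 8 - 5 = 3)
h*(-50 + J) = 3*(-50 - 27) = 3*(-77) = -231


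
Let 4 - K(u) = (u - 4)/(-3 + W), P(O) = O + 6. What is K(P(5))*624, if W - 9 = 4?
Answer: 10296/5 ≈ 2059.2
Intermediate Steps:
W = 13 (W = 9 + 4 = 13)
P(O) = 6 + O
K(u) = 22/5 - u/10 (K(u) = 4 - (u - 4)/(-3 + 13) = 4 - (-4 + u)/10 = 4 - (-⅖ + u/10) = 4 + (⅖ - u/10) = 22/5 - u/10)
K(P(5))*624 = (22/5 - (6 + 5)/10)*624 = (22/5 - ⅒*11)*624 = (22/5 - 11/10)*624 = (33/10)*624 = 10296/5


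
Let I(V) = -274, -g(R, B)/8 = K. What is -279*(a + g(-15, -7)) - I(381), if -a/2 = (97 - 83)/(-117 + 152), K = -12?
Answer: -131434/5 ≈ -26287.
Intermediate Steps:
a = -⅘ (a = -2*(97 - 83)/(-117 + 152) = -28/35 = -2*⅖ = -⅘ ≈ -0.80000)
g(R, B) = 96 (g(R, B) = -8*(-12) = 96)
-279*(a + g(-15, -7)) - I(381) = -279*(-⅘ + 96) - 1*(-274) = -279*476/5 + 274 = -132804/5 + 274 = -131434/5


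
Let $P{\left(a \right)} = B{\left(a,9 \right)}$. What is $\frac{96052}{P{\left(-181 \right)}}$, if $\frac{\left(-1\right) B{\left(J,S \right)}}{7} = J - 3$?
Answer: $\frac{24013}{322} \approx 74.575$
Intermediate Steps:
$B{\left(J,S \right)} = 21 - 7 J$ ($B{\left(J,S \right)} = - 7 \left(J - 3\right) = - 7 \left(-3 + J\right) = 21 - 7 J$)
$P{\left(a \right)} = 21 - 7 a$
$\frac{96052}{P{\left(-181 \right)}} = \frac{96052}{21 - -1267} = \frac{96052}{21 + 1267} = \frac{96052}{1288} = 96052 \cdot \frac{1}{1288} = \frac{24013}{322}$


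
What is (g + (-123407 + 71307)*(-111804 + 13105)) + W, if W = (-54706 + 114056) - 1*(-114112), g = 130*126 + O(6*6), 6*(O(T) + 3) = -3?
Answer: 10284815477/2 ≈ 5.1424e+9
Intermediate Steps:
O(T) = -7/2 (O(T) = -3 + (⅙)*(-3) = -3 - ½ = -7/2)
g = 32753/2 (g = 130*126 - 7/2 = 16380 - 7/2 = 32753/2 ≈ 16377.)
W = 173462 (W = 59350 + 114112 = 173462)
(g + (-123407 + 71307)*(-111804 + 13105)) + W = (32753/2 + (-123407 + 71307)*(-111804 + 13105)) + 173462 = (32753/2 - 52100*(-98699)) + 173462 = (32753/2 + 5142217900) + 173462 = 10284468553/2 + 173462 = 10284815477/2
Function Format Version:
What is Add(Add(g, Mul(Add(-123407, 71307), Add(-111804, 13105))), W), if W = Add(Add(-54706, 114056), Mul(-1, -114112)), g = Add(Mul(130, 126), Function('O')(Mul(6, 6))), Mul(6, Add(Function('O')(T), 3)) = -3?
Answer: Rational(10284815477, 2) ≈ 5.1424e+9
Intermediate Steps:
Function('O')(T) = Rational(-7, 2) (Function('O')(T) = Add(-3, Mul(Rational(1, 6), -3)) = Add(-3, Rational(-1, 2)) = Rational(-7, 2))
g = Rational(32753, 2) (g = Add(Mul(130, 126), Rational(-7, 2)) = Add(16380, Rational(-7, 2)) = Rational(32753, 2) ≈ 16377.)
W = 173462 (W = Add(59350, 114112) = 173462)
Add(Add(g, Mul(Add(-123407, 71307), Add(-111804, 13105))), W) = Add(Add(Rational(32753, 2), Mul(Add(-123407, 71307), Add(-111804, 13105))), 173462) = Add(Add(Rational(32753, 2), Mul(-52100, -98699)), 173462) = Add(Add(Rational(32753, 2), 5142217900), 173462) = Add(Rational(10284468553, 2), 173462) = Rational(10284815477, 2)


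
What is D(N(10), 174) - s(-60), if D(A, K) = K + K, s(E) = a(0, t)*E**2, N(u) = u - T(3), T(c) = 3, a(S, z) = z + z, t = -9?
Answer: 65148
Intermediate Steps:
a(S, z) = 2*z
N(u) = -3 + u (N(u) = u - 1*3 = u - 3 = -3 + u)
s(E) = -18*E**2 (s(E) = (2*(-9))*E**2 = -18*E**2)
D(A, K) = 2*K
D(N(10), 174) - s(-60) = 2*174 - (-18)*(-60)**2 = 348 - (-18)*3600 = 348 - 1*(-64800) = 348 + 64800 = 65148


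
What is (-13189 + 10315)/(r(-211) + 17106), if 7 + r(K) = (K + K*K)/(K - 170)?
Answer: -364998/2156803 ≈ -0.16923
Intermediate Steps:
r(K) = -7 + (K + K²)/(-170 + K) (r(K) = -7 + (K + K*K)/(K - 170) = -7 + (K + K²)/(-170 + K))
(-13189 + 10315)/(r(-211) + 17106) = (-13189 + 10315)/((1190 + (-211)² - 6*(-211))/(-170 - 211) + 17106) = -2874/((1190 + 44521 + 1266)/(-381) + 17106) = -2874/(-1/381*46977 + 17106) = -2874/(-15659/127 + 17106) = -2874/2156803/127 = -2874*127/2156803 = -364998/2156803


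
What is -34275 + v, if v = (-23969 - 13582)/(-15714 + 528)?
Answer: -173487533/5062 ≈ -34273.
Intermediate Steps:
v = 12517/5062 (v = -37551/(-15186) = -37551*(-1/15186) = 12517/5062 ≈ 2.4727)
-34275 + v = -34275 + 12517/5062 = -173487533/5062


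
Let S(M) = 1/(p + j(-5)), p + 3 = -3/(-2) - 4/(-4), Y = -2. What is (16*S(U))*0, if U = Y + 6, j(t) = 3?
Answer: 0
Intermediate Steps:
p = -½ (p = -3 + (-3/(-2) - 4/(-4)) = -3 + (-3*(-½) - 4*(-¼)) = -3 + (3/2 + 1) = -3 + 5/2 = -½ ≈ -0.50000)
U = 4 (U = -2 + 6 = 4)
S(M) = ⅖ (S(M) = 1/(-½ + 3) = 1/(5/2) = ⅖)
(16*S(U))*0 = (16*(⅖))*0 = (32/5)*0 = 0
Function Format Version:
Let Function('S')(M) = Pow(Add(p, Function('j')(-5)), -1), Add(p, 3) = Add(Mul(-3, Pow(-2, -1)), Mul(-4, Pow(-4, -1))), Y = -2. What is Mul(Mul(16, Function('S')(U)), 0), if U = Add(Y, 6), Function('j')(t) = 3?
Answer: 0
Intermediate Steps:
p = Rational(-1, 2) (p = Add(-3, Add(Mul(-3, Pow(-2, -1)), Mul(-4, Pow(-4, -1)))) = Add(-3, Add(Mul(-3, Rational(-1, 2)), Mul(-4, Rational(-1, 4)))) = Add(-3, Add(Rational(3, 2), 1)) = Add(-3, Rational(5, 2)) = Rational(-1, 2) ≈ -0.50000)
U = 4 (U = Add(-2, 6) = 4)
Function('S')(M) = Rational(2, 5) (Function('S')(M) = Pow(Add(Rational(-1, 2), 3), -1) = Pow(Rational(5, 2), -1) = Rational(2, 5))
Mul(Mul(16, Function('S')(U)), 0) = Mul(Mul(16, Rational(2, 5)), 0) = Mul(Rational(32, 5), 0) = 0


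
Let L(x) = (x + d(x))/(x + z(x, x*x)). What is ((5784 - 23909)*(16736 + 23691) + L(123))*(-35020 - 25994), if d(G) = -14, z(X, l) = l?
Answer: 113646109694019079/2542 ≈ 4.4707e+13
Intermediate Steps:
L(x) = (-14 + x)/(x + x²) (L(x) = (x - 14)/(x + x*x) = (-14 + x)/(x + x²))
((5784 - 23909)*(16736 + 23691) + L(123))*(-35020 - 25994) = ((5784 - 23909)*(16736 + 23691) + (-14 + 123)/(123*(1 + 123)))*(-35020 - 25994) = (-18125*40427 + (1/123)*109/124)*(-61014) = (-732739375 + (1/123)*(1/124)*109)*(-61014) = (-732739375 + 109/15252)*(-61014) = -11175740947391/15252*(-61014) = 113646109694019079/2542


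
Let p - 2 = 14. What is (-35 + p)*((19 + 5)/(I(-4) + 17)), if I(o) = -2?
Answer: -152/5 ≈ -30.400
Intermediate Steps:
p = 16 (p = 2 + 14 = 16)
(-35 + p)*((19 + 5)/(I(-4) + 17)) = (-35 + 16)*((19 + 5)/(-2 + 17)) = -456/15 = -19*8/5 = -152/5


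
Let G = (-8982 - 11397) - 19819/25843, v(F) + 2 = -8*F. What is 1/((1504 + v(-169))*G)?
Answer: -25843/1503128497864 ≈ -1.7193e-8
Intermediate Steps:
v(F) = -2 - 8*F
G = -526674316/25843 (G = -20379 - 19819*1/25843 = -20379 - 19819/25843 = -526674316/25843 ≈ -20380.)
1/((1504 + v(-169))*G) = 1/((1504 + (-2 - 8*(-169)))*(-526674316/25843)) = -25843/526674316/(1504 + (-2 + 1352)) = -25843/526674316/(1504 + 1350) = -25843/526674316/2854 = (1/2854)*(-25843/526674316) = -25843/1503128497864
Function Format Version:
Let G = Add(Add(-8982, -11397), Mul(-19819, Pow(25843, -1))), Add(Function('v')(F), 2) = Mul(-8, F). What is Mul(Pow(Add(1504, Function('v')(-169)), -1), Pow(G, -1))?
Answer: Rational(-25843, 1503128497864) ≈ -1.7193e-8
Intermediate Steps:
Function('v')(F) = Add(-2, Mul(-8, F))
G = Rational(-526674316, 25843) (G = Add(-20379, Mul(-19819, Rational(1, 25843))) = Add(-20379, Rational(-19819, 25843)) = Rational(-526674316, 25843) ≈ -20380.)
Mul(Pow(Add(1504, Function('v')(-169)), -1), Pow(G, -1)) = Mul(Pow(Add(1504, Add(-2, Mul(-8, -169))), -1), Pow(Rational(-526674316, 25843), -1)) = Mul(Pow(Add(1504, Add(-2, 1352)), -1), Rational(-25843, 526674316)) = Mul(Pow(Add(1504, 1350), -1), Rational(-25843, 526674316)) = Mul(Pow(2854, -1), Rational(-25843, 526674316)) = Mul(Rational(1, 2854), Rational(-25843, 526674316)) = Rational(-25843, 1503128497864)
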